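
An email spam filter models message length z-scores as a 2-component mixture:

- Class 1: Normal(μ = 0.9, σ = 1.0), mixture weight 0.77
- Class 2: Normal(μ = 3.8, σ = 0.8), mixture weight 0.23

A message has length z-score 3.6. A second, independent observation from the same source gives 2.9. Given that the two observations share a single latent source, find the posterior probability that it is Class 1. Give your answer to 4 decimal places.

The responsibility of component k is P(Z=k) f_k(x) divided by Σ_j P(Z=j) f_j(x).
Since both observations come from the same component, the likelihood for component k is f_k(x₁)·f_k(x₂).
  f_1 = [(1/(1.0·√(2π)))·exp(−(3.6−0.9)²/(2·1.0²)) = 0.398942·exp(-3.64500) = 0.0104209] × [0.053991] = 0.000562636
  f_2 = [(1/(0.8·√(2π)))·exp(−(3.6−3.8)²/(2·0.8²)) = 0.498678·exp(-0.03125) = 0.483335] × [0.264846] = 0.128009
Unnormalised posteriors:
  P(Z=1)·f_1 = 0.77 × 0.000562636 = 0.00043323
  P(Z=2)·f_2 = 0.23 × 0.128009 = 0.0294421
Sum: 0.00043323 + 0.0294421 = 0.0298754
P(Class 1 | x) ≈ 0.0145

0.0145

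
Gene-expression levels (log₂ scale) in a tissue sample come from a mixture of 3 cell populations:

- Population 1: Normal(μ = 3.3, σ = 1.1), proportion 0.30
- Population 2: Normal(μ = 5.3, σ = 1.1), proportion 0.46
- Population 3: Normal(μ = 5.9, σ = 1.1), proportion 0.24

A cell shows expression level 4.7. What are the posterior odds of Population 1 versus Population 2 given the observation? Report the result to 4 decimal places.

0.3367

The posterior odds equal the prior odds times the likelihood ratio: (π_i/π_j)·(f_i(x)/f_j(x)).
Normal densities:
  f_1 = 0.161352
  f_2 = 0.312544
  f_3 = 0.20003
Odds = (0.30/0.46) × (0.161352/0.312544) = 0.652174 × 0.516254 ≈ 0.3367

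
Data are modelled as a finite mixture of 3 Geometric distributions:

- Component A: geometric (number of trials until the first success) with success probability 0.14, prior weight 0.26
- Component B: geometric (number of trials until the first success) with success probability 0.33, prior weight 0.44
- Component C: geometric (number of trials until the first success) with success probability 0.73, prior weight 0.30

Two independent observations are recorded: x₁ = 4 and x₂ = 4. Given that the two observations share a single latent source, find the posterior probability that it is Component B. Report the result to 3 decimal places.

The responsibility of component k is π_k f_k(x) divided by Σ_j π_j f_j(x).
Since both observations come from the same component, the likelihood for component k is f_k(x₁)·f_k(x₂).
  f_A = [0.0890478] × [0.0890478] = 0.00792952
  f_B = [0.0992518] × [0.0992518] = 0.00985092
  f_C = [0.0143686] × [0.0143686] = 0.000206456
Multiply by the mixture weights:
  π_A·f_A = 0.26 × 0.00792952 = 0.00206167
  π_B·f_B = 0.44 × 0.00985092 = 0.0043344
  π_C·f_C = 0.30 × 0.000206456 = 6.19369e-05
Denominator: 0.00206167 + 0.0043344 + 6.19369e-05 = 0.00645802
Responsibility of Component B: 0.0043344 / 0.00645802 ≈ 0.671

0.671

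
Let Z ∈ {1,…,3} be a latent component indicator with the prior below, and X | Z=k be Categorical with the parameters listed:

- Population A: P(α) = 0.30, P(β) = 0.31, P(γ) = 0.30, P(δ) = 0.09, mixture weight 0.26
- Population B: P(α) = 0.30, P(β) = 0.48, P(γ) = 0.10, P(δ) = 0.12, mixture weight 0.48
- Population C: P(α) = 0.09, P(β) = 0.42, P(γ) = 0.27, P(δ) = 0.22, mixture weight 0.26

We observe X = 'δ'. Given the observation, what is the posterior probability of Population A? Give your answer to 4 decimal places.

0.1693

The responsibility of component k is w_k f_k(x) divided by Σ_j w_j f_j(x).
Evaluate each component's likelihood at the observed value:
  f_A = P(δ | comp) = 0.09
  f_B = P(δ | comp) = 0.12
  f_C = P(δ | comp) = 0.22
Weight by the priors:
  w_A·f_A = 0.26 × 0.09 = 0.0234
  w_B·f_B = 0.48 × 0.12 = 0.0576
  w_C·f_C = 0.26 × 0.22 = 0.0572
Denominator: 0.0234 + 0.0576 + 0.0572 = 0.1382
P(Population A | 'δ') ≈ 0.1693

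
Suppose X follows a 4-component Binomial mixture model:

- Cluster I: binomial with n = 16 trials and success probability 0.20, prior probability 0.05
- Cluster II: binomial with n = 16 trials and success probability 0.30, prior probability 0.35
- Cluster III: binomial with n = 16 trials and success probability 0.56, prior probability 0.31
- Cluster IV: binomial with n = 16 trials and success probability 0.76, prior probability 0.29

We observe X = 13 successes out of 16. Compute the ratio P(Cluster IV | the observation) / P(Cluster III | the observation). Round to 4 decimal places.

Since P(k|x) ∝ w_k f_k(x), the posterior odds are w_i f_i(x) / (w_j f_j(x)).
Binomial probabilities:
  p_I = C(16,13)·0.20^13·0.80^3 = 560·8.192e-10·0.512 = 2.34881e-07
  p_II = C(16,13)·0.30^13·0.70^3 = 560·1.59432e-07·0.343 = 3.06238e-05
  p_III = C(16,13)·0.56^13·0.44^3 = 560·0.000532653·0.085184 = 0.0254092
  p_IV = C(16,13)·0.76^13·0.24^3 = 560·0.0282213·0.013824 = 0.218473
0.0633573 / 0.00787684 ≈ 8.0435

8.0435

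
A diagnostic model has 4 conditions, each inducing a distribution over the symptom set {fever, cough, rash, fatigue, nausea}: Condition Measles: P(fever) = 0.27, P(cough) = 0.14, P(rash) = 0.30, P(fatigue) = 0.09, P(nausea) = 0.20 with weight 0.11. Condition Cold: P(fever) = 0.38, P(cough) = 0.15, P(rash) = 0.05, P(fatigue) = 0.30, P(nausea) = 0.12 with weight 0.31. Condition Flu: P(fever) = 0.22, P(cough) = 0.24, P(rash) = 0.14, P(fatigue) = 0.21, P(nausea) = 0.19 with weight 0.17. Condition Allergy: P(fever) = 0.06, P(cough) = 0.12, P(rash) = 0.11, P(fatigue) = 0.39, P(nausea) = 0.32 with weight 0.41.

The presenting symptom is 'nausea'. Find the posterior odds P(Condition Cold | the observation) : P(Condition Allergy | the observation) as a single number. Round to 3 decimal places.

0.284

The posterior odds equal the prior odds times the likelihood ratio: (π_i/π_j)·(f_i(x)/f_j(x)).
Component likelihoods at x = 'nausea':
  L_Measles = P(nausea | comp) = 0.20
  L_Cold = P(nausea | comp) = 0.12
  L_Flu = P(nausea | comp) = 0.19
  L_Allergy = P(nausea | comp) = 0.32
0.0372 / 0.1312 ≈ 0.284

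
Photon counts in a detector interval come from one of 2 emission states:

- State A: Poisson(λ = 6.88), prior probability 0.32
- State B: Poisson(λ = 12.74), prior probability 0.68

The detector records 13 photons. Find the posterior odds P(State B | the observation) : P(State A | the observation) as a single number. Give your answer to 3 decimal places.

Since P(k|x) ∝ π_k f_k(x), the posterior odds are π_i f_i(x) / (π_j f_j(x)).
Component likelihoods at x = 13 photons:
  L_A = e^(−6.88)·6.88^13/13! = 0.0127768
  L_B = e^(−12.74)·12.74^13/13! = 0.10965
Posterior odds = (π_B·L_B) / (π_A·L_A) = (0.68·0.10965) / (0.32·0.0127768) = 0.0745623 / 0.00408859 ≈ 18.237

18.237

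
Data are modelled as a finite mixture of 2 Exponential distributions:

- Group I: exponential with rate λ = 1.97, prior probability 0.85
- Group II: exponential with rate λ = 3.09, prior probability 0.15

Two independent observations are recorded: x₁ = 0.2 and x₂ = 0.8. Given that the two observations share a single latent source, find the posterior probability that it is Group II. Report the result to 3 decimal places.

0.124

P(component k | x) = π_k·f_k(x) / marginal(x), where marginal(x) = Σ_j π_j·f_j(x).
Since both observations come from the same component, the likelihood for component k is f_k(x₁)·f_k(x₂).
  p_I = [1.97·e^(−1.97·0.2) = 1.97·e^(−0.3940) = 1.32848] × [0.407397] = 0.541218
  p_II = [3.09·e^(−3.09·0.2) = 3.09·e^(−0.6180) = 1.66558] × [0.260845] = 0.434457
Weight by the priors:
  π_I·p_I = 0.85 × 0.541218 = 0.460035
  π_II·p_II = 0.15 × 0.434457 = 0.0651686
Marginal: 0.460035 + 0.0651686 = 0.525204
P(Group II | x₁,x₂) ≈ 0.124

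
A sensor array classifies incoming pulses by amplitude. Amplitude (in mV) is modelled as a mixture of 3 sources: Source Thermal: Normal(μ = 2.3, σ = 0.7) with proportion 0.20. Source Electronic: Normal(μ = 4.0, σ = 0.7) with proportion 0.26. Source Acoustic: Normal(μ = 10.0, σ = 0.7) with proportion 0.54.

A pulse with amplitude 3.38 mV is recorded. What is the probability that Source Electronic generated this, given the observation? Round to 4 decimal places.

By Bayes' theorem, P(k | x) = π_k f_k(x) / Σ_j π_j f_j(x).
Evaluate each component's likelihood at the observed value:
  p_Thermal = (1/(0.7·√(2π)))·exp(−(3.38−2.3)²/(2·0.7²)) = 0.569918·exp(-1.19020) = 0.173346
  p_Electronic = (1/(0.7·√(2π)))·exp(−(3.38−4.0)²/(2·0.7²)) = 0.569918·exp(-0.39224) = 0.385001
  p_Acoustic = (1/(0.7·√(2π)))·exp(−(3.38−10.0)²/(2·0.7²)) = 0.569918·exp(-44.71878) = 2.1612e-20
Prior × likelihood for each component:
  π_Thermal·p_Thermal = 0.20 × 0.173346 = 0.0346691
  π_Electronic·p_Electronic = 0.26 × 0.385001 = 0.1001
  π_Acoustic·p_Acoustic = 0.54 × 2.1612e-20 = 1.16705e-20
Marginal: 0.0346691 + 0.1001 + 1.16705e-20 = 0.134769
P(Source Electronic | 3.38 mV) = 0.1001 / 0.134769 ≈ 0.7428

0.7428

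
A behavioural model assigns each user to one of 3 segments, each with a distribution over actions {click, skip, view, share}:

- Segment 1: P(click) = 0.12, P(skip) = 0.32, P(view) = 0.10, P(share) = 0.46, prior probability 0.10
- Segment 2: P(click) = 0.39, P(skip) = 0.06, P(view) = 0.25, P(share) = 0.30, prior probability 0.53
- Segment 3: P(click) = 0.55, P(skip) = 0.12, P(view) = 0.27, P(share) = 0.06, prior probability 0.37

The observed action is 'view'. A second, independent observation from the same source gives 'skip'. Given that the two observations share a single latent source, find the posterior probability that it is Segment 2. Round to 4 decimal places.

0.3436

Apply Bayes' rule: the posterior for each component is proportional to its prior times its likelihood at x.
Since both observations come from the same component, the likelihood for component k is f_k(x₁)·f_k(x₂).
  f_1 = [P(view | comp) = 0.10] × [0.32] = 0.032
  f_2 = [P(view | comp) = 0.25] × [0.06] = 0.015
  f_3 = [P(view | comp) = 0.27] × [0.12] = 0.0324
Prior × likelihood for each component:
  π_1·f_1 = 0.10 × 0.032 = 0.0032
  π_2·f_2 = 0.53 × 0.015 = 0.00795
  π_3·f_3 = 0.37 × 0.0324 = 0.011988
Marginal: 0.0032 + 0.00795 + 0.011988 = 0.023138
So the posterior for Segment 2 is 0.00795 / 0.023138 ≈ 0.3436.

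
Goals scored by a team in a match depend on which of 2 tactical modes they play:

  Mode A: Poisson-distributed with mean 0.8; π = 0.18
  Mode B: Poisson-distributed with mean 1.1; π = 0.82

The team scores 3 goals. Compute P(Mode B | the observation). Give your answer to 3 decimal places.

0.898

By Bayes' theorem, P(k | x) = π_k f_k(x) / Σ_j π_j f_j(x).
Evaluate each component's likelihood at the observed value:
  L_A = 0.0383427
  L_B = 0.0738419
Weight by the priors:
  π_A·L_A = 0.18 × 0.0383427 = 0.00690169
  π_B·L_B = 0.82 × 0.0738419 = 0.0605504
Denominator: 0.00690169 + 0.0605504 = 0.0674521
So the posterior for Mode B is 0.0605504 / 0.0674521 ≈ 0.898.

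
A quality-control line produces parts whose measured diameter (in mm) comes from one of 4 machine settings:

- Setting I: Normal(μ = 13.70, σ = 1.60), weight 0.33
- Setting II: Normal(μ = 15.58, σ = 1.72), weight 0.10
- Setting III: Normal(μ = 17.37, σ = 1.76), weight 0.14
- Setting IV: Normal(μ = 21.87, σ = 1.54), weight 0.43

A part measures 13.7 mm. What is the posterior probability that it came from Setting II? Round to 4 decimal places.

P(component k | x) = π_k·f_k(x) / marginal(x), where marginal(x) = Σ_j π_j·f_j(x).
Normal densities:
  p_I = (1/(1.60·√(2π)))·exp(−(13.7−13.70)²/(2·1.60²)) = 0.249339·exp(-0.00000) = 0.249339
  p_II = (1/(1.72·√(2π)))·exp(−(13.7−15.58)²/(2·1.72²)) = 0.231943·exp(-0.59735) = 0.127631
  p_III = (1/(1.76·√(2π)))·exp(−(13.7−17.37)²/(2·1.76²)) = 0.226672·exp(-2.17409) = 0.0257753
  p_IV = (1/(1.54·√(2π)))·exp(−(13.7−21.87)²/(2·1.54²)) = 0.259053·exp(-14.07255) = 2.00337e-07
Multiply by the mixture weights:
  π_I·p_I = 0.33 × 0.249339 = 0.0822818
  π_II·p_II = 0.10 × 0.127631 = 0.0127631
  π_III·p_III = 0.14 × 0.0257753 = 0.00360854
  π_IV·p_IV = 0.43 × 2.00337e-07 = 8.61447e-08
Denominator: 0.0822818 + 0.0127631 + 0.00360854 + 8.61447e-08 = 0.0986536
P(Setting II | 13.7 mm) = 0.0127631 / 0.0986536 ≈ 0.1294

0.1294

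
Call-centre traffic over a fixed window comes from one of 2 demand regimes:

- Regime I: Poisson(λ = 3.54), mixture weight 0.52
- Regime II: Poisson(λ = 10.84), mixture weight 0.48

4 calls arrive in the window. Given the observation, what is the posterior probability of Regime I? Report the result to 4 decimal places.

Apply Bayes' rule: the posterior for each component is proportional to its prior times its likelihood at x.
Poisson probabilities:
  L_I = 0.189845
  L_II = 0.011276
Weight by the priors:
  P(Z=I)·L_I = 0.52 × 0.189845 = 0.0987194
  P(Z=II)·L_II = 0.48 × 0.011276 = 0.00541246
Denominator: 0.0987194 + 0.00541246 = 0.104132
P(Regime I | the observation) ≈ 0.9480

0.9480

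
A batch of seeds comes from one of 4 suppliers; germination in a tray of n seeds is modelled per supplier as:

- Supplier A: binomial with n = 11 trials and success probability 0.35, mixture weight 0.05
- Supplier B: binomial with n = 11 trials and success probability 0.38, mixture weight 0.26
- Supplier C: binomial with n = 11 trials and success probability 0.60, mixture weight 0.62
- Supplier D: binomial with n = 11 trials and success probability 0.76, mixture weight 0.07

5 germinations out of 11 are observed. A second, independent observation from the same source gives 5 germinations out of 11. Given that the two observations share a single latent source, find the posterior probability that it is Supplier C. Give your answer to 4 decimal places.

The responsibility of component k is π_k f_k(x) divided by Σ_j π_j f_j(x).
Since both observations come from the same component, the likelihood for component k is f_k(x₁)·f_k(x₂).
  p_A = [C(11,5)·0.35^5·0.65^6 = 462·0.00525219·0.0754189 = 0.183005] × [0.183005] = 0.0334907
  p_B = [C(11,5)·0.38^5·0.62^6 = 462·0.00792352·0.0568002 = 0.207927] × [0.207927] = 0.0432335
  p_C = [C(11,5)·0.60^5·0.40^6 = 462·0.07776·0.004096 = 0.147149] × [0.147149] = 0.0216529
  p_D = [C(11,5)·0.76^5·0.24^6 = 462·0.253553·0.000191103 = 0.022386] × [0.022386] = 0.000501135
Multiply by the mixture weights:
  π_A·p_A = 0.05 × 0.0334907 = 0.00167454
  π_B·p_B = 0.26 × 0.0432335 = 0.0112407
  π_C·p_C = 0.62 × 0.0216529 = 0.0134248
  π_D·p_D = 0.07 × 0.000501135 = 3.50795e-05
Normaliser: 0.00167454 + 0.0112407 + 0.0134248 + 3.50795e-05 = 0.0263751
P(Supplier C | x) ≈ 0.5090

0.5090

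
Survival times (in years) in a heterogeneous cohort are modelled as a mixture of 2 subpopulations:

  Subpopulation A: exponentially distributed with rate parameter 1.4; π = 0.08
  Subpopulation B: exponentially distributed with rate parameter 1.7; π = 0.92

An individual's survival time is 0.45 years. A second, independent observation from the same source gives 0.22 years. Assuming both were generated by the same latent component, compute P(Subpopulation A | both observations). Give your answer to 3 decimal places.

Apply Bayes' rule: the posterior for each component is proportional to its prior times its likelihood at x.
Since both observations come from the same component, the likelihood for component k is f_k(x₁)·f_k(x₂).
  p_A = [1.4·e^(−1.4·0.45) = 1.4·e^(−0.6300) = 0.745629] × [1.02888] = 0.767163
  p_B = [1.7·e^(−1.7·0.45) = 1.7·e^(−0.7650) = 0.791068] × [1.16956] = 0.925202
Unnormalised posteriors:
  w_A·p_A = 0.08 × 0.767163 = 0.0613731
  w_B·p_B = 0.92 × 0.925202 = 0.851186
Normaliser: 0.0613731 + 0.851186 = 0.912559
P(Subpopulation A | x) = 0.0613731 / 0.912559 ≈ 0.067

0.067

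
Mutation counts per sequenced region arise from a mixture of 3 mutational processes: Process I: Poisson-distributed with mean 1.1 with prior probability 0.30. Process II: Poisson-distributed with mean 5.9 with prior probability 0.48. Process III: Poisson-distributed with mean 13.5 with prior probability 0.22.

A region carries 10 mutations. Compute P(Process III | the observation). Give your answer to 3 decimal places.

The responsibility of component k is P(Z=k) f_k(x) divided by Σ_j P(Z=j) f_j(x).
Poisson probabilities:
  L_I = e^(−1.1)·1.1^10/10! = 2.37925e-07
  L_II = e^(−5.9)·5.9^10/10! = 0.0385851
  L_III = e^(−13.5)·13.5^10/10! = 0.0759625
Prior × likelihood for each component:
  P(Z=I)·L_I = 0.30 × 2.37925e-07 = 7.13775e-08
  P(Z=II)·L_II = 0.48 × 0.0385851 = 0.0185208
  P(Z=III)·L_III = 0.22 × 0.0759625 = 0.0167117
Denominator: 7.13775e-08 + 0.0185208 + 0.0167117 = 0.0352327
So the posterior for Process III is 0.0167117 / 0.0352327 ≈ 0.474.

0.474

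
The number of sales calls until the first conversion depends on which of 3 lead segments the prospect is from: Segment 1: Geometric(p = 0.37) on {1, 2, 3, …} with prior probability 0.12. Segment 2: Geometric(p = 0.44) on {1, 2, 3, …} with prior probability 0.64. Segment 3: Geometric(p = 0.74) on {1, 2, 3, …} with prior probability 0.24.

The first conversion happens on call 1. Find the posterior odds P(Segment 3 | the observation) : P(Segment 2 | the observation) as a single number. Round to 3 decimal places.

Only the two components matter; the odds are (w_i f_i(x)) / (w_j f_j(x)).
Geometric probabilities:
  f_1 = 0.37·(1−0.37)^0 = 0.37·1 = 0.37
  f_2 = 0.44·(1−0.44)^0 = 0.44·1 = 0.44
  f_3 = 0.74·(1−0.74)^0 = 0.74·1 = 0.74
Posterior odds = (w_3·f_3) / (w_2·f_2) = (0.24·0.74) / (0.64·0.44) = 0.1776 / 0.2816 ≈ 0.631

0.631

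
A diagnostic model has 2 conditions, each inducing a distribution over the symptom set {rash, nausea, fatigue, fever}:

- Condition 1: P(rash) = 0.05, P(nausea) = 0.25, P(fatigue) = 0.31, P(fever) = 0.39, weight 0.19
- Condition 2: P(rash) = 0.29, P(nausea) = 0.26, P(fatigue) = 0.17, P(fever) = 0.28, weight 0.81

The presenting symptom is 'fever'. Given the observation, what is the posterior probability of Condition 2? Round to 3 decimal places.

0.754

The responsibility of component k is π_k f_k(x) divided by Σ_j π_j f_j(x).
Evaluate each component's likelihood at the observed value:
  p_1 = 0.39
  p_2 = 0.28
Multiply by the mixture weights:
  π_1·p_1 = 0.19 × 0.39 = 0.0741
  π_2·p_2 = 0.81 × 0.28 = 0.2268
Evidence: 0.0741 + 0.2268 = 0.3009
P(Condition 2 | 'fever') ≈ 0.754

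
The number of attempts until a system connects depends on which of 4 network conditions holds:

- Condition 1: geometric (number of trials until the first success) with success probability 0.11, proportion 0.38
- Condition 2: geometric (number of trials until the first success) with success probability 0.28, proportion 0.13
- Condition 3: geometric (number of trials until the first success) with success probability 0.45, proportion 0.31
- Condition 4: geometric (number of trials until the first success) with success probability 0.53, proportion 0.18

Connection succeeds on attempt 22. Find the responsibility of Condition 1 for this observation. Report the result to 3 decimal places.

P(component k | x) = π_k·f_k(x) / marginal(x), where marginal(x) = Σ_j π_j·f_j(x).
Geometric probabilities:
  f_1 = 0.00951881
  f_2 = 0.000282579
  f_3 = 1.58792e-06
  f_4 = 6.89177e-08
Unnormalised posteriors:
  π_1·f_1 = 0.38 × 0.00951881 = 0.00361715
  π_2·f_2 = 0.13 × 0.000282579 = 3.67353e-05
  π_3·f_3 = 0.31 × 1.58792e-06 = 4.92256e-07
  π_4·f_4 = 0.18 × 6.89177e-08 = 1.24052e-08
Marginal: 0.00361715 + 3.67353e-05 + 4.92256e-07 + 1.24052e-08 = 0.00365439
So the posterior for Condition 1 is 0.00361715 / 0.00365439 ≈ 0.990.

0.990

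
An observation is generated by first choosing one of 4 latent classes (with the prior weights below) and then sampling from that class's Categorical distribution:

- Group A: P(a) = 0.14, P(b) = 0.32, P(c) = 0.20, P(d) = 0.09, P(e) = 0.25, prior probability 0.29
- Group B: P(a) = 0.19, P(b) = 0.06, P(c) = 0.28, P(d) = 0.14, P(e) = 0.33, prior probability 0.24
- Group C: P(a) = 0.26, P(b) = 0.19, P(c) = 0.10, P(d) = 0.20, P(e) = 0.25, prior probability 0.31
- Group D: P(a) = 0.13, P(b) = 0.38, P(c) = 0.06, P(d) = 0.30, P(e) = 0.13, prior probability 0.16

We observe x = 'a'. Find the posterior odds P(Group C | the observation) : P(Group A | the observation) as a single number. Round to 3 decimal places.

1.985

Since P(k|x) ∝ π_k f_k(x), the posterior odds are π_i f_i(x) / (π_j f_j(x)).
Component likelihoods at x = 'a':
  p_A = P(a | comp) = 0.14
  p_B = P(a | comp) = 0.19
  p_C = P(a | comp) = 0.26
  p_D = P(a | comp) = 0.13
Posterior odds = (π_C·p_C) / (π_A·p_A) = (0.31·0.26) / (0.29·0.14) = 0.0806 / 0.0406 ≈ 1.985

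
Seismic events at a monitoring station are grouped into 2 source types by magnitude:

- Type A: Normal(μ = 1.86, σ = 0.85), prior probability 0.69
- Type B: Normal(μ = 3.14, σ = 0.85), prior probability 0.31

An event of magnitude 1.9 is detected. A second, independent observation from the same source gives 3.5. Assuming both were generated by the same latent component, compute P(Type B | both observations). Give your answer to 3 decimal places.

Posterior ∝ prior × likelihood, so P(k | x) ∝ w_k f_k(x); normalise over all components.
Since both observations come from the same component, the likelihood for component k is f_k(x₁)·f_k(x₂).
  p_A = [(1/(0.85·√(2π)))·exp(−(1.9−1.86)²/(2·0.85²)) = 0.469344·exp(-0.00111) = 0.468824] × [0.072968] = 0.0342092
  p_B = [(1/(0.85·√(2π)))·exp(−(1.9−3.14)²/(2·0.85²)) = 0.469344·exp(-1.06408) = 0.161944] × [0.429082] = 0.0694873
Prior × likelihood for each component:
  w_A·p_A = 0.69 × 0.0342092 = 0.0236043
  w_B·p_B = 0.31 × 0.0694873 = 0.0215411
Evidence: 0.0236043 + 0.0215411 = 0.0451454
Responsibility of Type B: 0.0215411 / 0.0451454 ≈ 0.477

0.477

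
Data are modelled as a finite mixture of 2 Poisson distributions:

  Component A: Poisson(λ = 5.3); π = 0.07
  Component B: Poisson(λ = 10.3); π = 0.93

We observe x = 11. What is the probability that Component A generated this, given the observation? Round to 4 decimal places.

The responsibility of component k is P(Z=k) f_k(x) divided by Σ_j P(Z=j) f_j(x).
Evaluate each component's likelihood at the observed value:
  f_A = e^(−5.3)·5.3^11/11! = 0.0115909
  f_B = e^(−10.3)·10.3^11/11! = 0.116633
Multiply by the mixture weights:
  P(Z=A)·f_A = 0.07 × 0.0115909 = 0.000811365
  P(Z=B)·f_B = 0.93 × 0.116633 = 0.108468
Normaliser: 0.000811365 + 0.108468 = 0.10928
So the posterior for Component A is 0.000811365 / 0.10928 ≈ 0.0074.

0.0074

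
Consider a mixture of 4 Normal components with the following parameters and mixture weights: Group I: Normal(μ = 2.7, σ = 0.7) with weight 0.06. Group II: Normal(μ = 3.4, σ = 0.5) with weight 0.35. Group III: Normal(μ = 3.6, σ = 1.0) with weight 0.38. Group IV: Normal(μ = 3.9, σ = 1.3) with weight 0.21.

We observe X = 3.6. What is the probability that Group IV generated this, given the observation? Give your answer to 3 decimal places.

0.129

Posterior ∝ prior × likelihood, so P(k | x) ∝ π_k f_k(x); normalise over all components.
Component likelihoods at x = 3.6:
  L_I = 0.249376
  L_II = 0.73654
  L_III = 0.398942
  L_IV = 0.298815
Weight by the priors:
  π_I·L_I = 0.06 × 0.249376 = 0.0149625
  π_II·L_II = 0.35 × 0.73654 = 0.257789
  π_III·L_III = 0.38 × 0.398942 = 0.151598
  π_IV·L_IV = 0.21 × 0.298815 = 0.0627512
Marginal: 0.0149625 + 0.257789 + 0.151598 + 0.0627512 = 0.487101
P(Group IV | data) = 0.0627512 / 0.487101 ≈ 0.129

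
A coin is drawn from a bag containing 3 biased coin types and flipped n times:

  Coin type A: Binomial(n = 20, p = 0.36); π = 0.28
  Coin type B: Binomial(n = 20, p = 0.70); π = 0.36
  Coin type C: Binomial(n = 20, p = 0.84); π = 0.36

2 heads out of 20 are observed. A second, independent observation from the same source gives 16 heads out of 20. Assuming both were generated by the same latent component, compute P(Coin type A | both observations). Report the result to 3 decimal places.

P(component k | x) = π_k·f_k(x) / marginal(x), where marginal(x) = Σ_j π_j·f_j(x).
Since both observations come from the same component, the likelihood for component k is f_k(x₁)·f_k(x₂).
  p_A = [C(20,2)·0.36^2·0.64^18 = 190·0.1296·0.000324519 = 0.00799094] × [6.46925e-05] = 5.16954e-07
  p_B = [C(20,2)·0.70^2·0.30^18 = 190·0.49·3.8742e-10 = 3.60688e-08] × [0.130421] = 4.70413e-09
  p_C = [C(20,2)·0.84^2·0.16^18 = 190·0.7056·4.72237e-15 = 6.33099e-13] × [0.195093] = 1.23513e-13
Weight by the priors:
  π_A·p_A = 0.28 × 5.16954e-07 = 1.44747e-07
  π_B·p_B = 0.36 × 4.70413e-09 = 1.69349e-09
  π_C·p_C = 0.36 × 1.23513e-13 = 4.44648e-14
Sum: 1.44747e-07 + 1.69349e-09 + 4.44648e-14 = 1.46441e-07
P(Coin type A | x) ≈ 0.988

0.988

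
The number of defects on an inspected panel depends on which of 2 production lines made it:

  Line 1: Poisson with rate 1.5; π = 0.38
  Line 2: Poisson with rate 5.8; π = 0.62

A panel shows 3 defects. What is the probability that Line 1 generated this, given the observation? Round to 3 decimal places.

Posterior ∝ prior × likelihood, so P(k | x) ∝ π_k f_k(x); normalise over all components.
Evaluate each component's likelihood at the observed value:
  f_1 = e^(−1.5)·1.5^3/3! = 0.125511
  f_2 = e^(−5.8)·5.8^3/3! = 0.098452
Multiply by the mixture weights:
  π_1·f_1 = 0.38 × 0.125511 = 0.0476941
  π_2·f_2 = 0.62 × 0.098452 = 0.0610403
Evidence: 0.0476941 + 0.0610403 = 0.108734
P(Line 1 | 3 defects) ≈ 0.439

0.439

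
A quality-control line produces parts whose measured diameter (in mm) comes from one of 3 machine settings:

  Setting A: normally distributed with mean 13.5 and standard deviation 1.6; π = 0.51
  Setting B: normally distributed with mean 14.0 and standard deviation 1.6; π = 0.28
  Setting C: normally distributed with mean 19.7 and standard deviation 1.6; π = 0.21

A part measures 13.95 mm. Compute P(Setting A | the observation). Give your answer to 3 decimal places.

The responsibility of component k is P(Z=k) f_k(x) divided by Σ_j P(Z=j) f_j(x).
Normal densities:
  L_A = (1/(1.6·√(2π)))·exp(−(13.95−13.5)²/(2·1.6²)) = 0.249339·exp(-0.03955) = 0.23967
  L_B = (1/(1.6·√(2π)))·exp(−(13.95−14.0)²/(2·1.6²)) = 0.249339·exp(-0.00049) = 0.249217
  L_C = (1/(1.6·√(2π)))·exp(−(13.95−19.7)²/(2·1.6²)) = 0.249339·exp(-6.45752) = 0.000391133
Multiply by the mixture weights:
  P(Z=A)·L_A = 0.51 × 0.23967 = 0.122232
  P(Z=B)·L_B = 0.28 × 0.249217 = 0.0697808
  P(Z=C)·L_C = 0.21 × 0.000391133 = 8.2138e-05
Denominator: 0.122232 + 0.0697808 + 8.2138e-05 = 0.192095
Responsibility of Setting A: 0.122232 / 0.192095 ≈ 0.636

0.636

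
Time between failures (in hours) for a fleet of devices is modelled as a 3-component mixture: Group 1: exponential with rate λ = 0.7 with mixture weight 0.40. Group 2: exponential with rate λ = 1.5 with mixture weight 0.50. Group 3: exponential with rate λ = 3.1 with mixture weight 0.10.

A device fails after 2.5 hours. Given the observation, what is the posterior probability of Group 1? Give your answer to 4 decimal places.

0.7325

Apply Bayes' rule: the posterior for each component is proportional to its prior times its likelihood at x.
Exponential densities:
  L_1 = 0.121642
  L_2 = 0.0352766
  L_3 = 0.0013353
Weight by the priors:
  π_1·L_1 = 0.40 × 0.121642 = 0.0486567
  π_2·L_2 = 0.50 × 0.0352766 = 0.0176383
  π_3·L_3 = 0.10 × 0.0013353 = 0.00013353
Evidence: 0.0486567 + 0.0176383 + 0.00013353 = 0.0664285
So the posterior for Group 1 is 0.0486567 / 0.0664285 ≈ 0.7325.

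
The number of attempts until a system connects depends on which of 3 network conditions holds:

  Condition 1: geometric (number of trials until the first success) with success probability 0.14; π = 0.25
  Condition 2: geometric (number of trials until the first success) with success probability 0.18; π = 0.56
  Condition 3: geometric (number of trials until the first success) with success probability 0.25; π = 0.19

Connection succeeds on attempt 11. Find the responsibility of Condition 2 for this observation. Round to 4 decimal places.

Apply Bayes' rule: the posterior for each component is proportional to its prior times its likelihood at x.
Evaluate each component's likelihood at the observed value:
  f_1 = 0.0309822
  f_2 = 0.0247406
  f_3 = 0.0140784
Weight by the priors:
  π_1·f_1 = 0.25 × 0.0309822 = 0.00774556
  π_2·f_2 = 0.56 × 0.0247406 = 0.0138548
  π_3·f_3 = 0.19 × 0.0140784 = 0.00267489
Normaliser: 0.00774556 + 0.0138548 + 0.00267489 = 0.0242752
P(Condition 2 | x) = 0.0138548 / 0.0242752 ≈ 0.5707

0.5707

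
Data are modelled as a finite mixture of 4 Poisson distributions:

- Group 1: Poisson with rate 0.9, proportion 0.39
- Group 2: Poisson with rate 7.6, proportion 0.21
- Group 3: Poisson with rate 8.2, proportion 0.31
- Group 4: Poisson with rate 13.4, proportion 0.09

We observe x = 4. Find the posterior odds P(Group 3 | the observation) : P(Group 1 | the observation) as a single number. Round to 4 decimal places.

The posterior odds equal the prior odds times the likelihood ratio: (π_i/π_j)·(f_i(x)/f_j(x)).
Component likelihoods at x = 4:
  p_1 = e^(−0.9)·0.9^4/4! = 0.0111146
  p_2 = e^(−7.6)·7.6^4/4! = 0.0695673
  p_3 = e^(−8.2)·8.2^4/4! = 0.0517404
  p_4 = e^(−13.4)·13.4^4/4! = 0.00203546
Posterior odds = (π_3·p_3) / (π_1·p_1) = (0.31·0.0517404) / (0.39·0.0111146) = 0.0160395 / 0.00433469 ≈ 3.7003

3.7003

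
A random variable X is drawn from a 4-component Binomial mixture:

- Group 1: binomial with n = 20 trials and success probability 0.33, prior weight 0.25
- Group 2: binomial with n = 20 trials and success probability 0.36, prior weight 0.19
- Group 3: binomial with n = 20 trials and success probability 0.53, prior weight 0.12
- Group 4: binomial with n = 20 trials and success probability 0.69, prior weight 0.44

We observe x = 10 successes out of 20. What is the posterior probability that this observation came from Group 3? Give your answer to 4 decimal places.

0.3168

Apply Bayes' rule: the posterior for each component is proportional to its prior times its likelihood at x.
Binomial probabilities:
  f_1 = 0.0515806
  f_2 = 0.0778795
  f_3 = 0.169956
  f_4 = 0.037043
Unnormalised posteriors:
  π_1·f_1 = 0.25 × 0.0515806 = 0.0128951
  π_2·f_2 = 0.19 × 0.0778795 = 0.0147971
  π_3·f_3 = 0.12 × 0.169956 = 0.0203947
  π_4·f_4 = 0.44 × 0.037043 = 0.0162989
Evidence: 0.0128951 + 0.0147971 + 0.0203947 + 0.0162989 = 0.0643859
So the posterior for Group 3 is 0.0203947 / 0.0643859 ≈ 0.3168.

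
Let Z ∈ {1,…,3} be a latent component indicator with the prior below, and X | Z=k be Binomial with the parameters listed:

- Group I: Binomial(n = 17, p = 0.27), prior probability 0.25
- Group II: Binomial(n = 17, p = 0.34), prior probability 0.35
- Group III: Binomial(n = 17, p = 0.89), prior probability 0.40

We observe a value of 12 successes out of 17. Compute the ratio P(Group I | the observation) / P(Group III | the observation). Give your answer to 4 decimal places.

Since P(k|x) ∝ P(Z=k) f_k(x), the posterior odds are P(Z=i) f_i(x) / (P(Z=j) f_j(x)).
Binomial probabilities:
  f_I = C(17,12)·0.27^12·0.73^5 = 6188·1.50095e-07·0.207307 = 0.000192544
  f_II = C(17,12)·0.34^12·0.66^5 = 6188·2.38642e-06·0.125233 = 0.00184934
  f_III = C(17,12)·0.89^12·0.11^5 = 6188·0.24699·1.61051e-05 = 0.0246147
4.8136e-05 / 0.00984586 ≈ 0.0049

0.0049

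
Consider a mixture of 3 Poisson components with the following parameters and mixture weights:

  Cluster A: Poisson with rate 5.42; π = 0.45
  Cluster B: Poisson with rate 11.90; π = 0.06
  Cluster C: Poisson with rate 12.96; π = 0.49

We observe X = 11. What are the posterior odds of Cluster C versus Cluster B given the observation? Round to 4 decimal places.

7.2332

The posterior odds equal the prior odds times the likelihood ratio: (w_i/w_j)·(f_i(x)/f_j(x)).
Component likelihoods at x = 11:
  p_A = e^(−5.42)·5.42^11/11! = 0.013151
  p_B = e^(−11.90)·11.90^11/11! = 0.115281
  p_C = e^(−12.96)·12.96^11/11! = 0.102104
Posterior odds = (w_C·p_C) / (w_B·p_B) = (0.49·0.102104) / (0.06·0.115281) = 0.050031 / 0.00691684 ≈ 7.2332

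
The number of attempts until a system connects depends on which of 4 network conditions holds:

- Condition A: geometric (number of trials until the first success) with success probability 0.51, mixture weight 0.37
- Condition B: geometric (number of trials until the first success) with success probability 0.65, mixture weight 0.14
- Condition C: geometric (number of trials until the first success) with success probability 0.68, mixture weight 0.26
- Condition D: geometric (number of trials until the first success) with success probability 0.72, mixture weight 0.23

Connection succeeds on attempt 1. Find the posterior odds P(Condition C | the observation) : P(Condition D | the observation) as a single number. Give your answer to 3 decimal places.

Since P(k|x) ∝ P(Z=k) f_k(x), the posterior odds are P(Z=i) f_i(x) / (P(Z=j) f_j(x)).
Geometric probabilities:
  p_A = 0.51
  p_B = 0.65
  p_C = 0.68
  p_D = 0.72
Posterior odds = (P(Z=C)·p_C) / (P(Z=D)·p_D) = (0.26·0.68) / (0.23·0.72) = 0.1768 / 0.1656 ≈ 1.068

1.068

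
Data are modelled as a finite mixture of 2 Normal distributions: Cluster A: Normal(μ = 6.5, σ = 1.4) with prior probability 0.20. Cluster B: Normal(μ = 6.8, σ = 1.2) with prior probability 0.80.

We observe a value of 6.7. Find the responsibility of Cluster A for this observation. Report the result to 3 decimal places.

0.175

Posterior ∝ prior × likelihood, so P(k | x) ∝ π_k f_k(x); normalise over all components.
Normal densities:
  f_A = (1/(1.4·√(2π)))·exp(−(6.7−6.5)²/(2·1.4²)) = 0.284959·exp(-0.01020) = 0.282066
  f_B = (1/(1.2·√(2π)))·exp(−(6.7−6.8)²/(2·1.2²)) = 0.332452·exp(-0.00347) = 0.3313
Unnormalised posteriors:
  π_A·f_A = 0.20 × 0.282066 = 0.0564132
  π_B·f_B = 0.80 × 0.3313 = 0.26504
Denominator: 0.0564132 + 0.26504 = 0.321453
So the posterior for Cluster A is 0.0564132 / 0.321453 ≈ 0.175.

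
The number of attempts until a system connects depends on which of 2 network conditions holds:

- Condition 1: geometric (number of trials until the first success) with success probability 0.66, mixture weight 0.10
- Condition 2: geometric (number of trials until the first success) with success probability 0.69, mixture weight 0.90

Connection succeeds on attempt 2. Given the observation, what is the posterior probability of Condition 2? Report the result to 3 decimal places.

0.896

Apply Bayes' rule: the posterior for each component is proportional to its prior times its likelihood at x.
Geometric probabilities:
  f_1 = 0.66·(1−0.66)^1 = 0.66·0.34 = 0.2244
  f_2 = 0.69·(1−0.69)^1 = 0.69·0.31 = 0.2139
Unnormalised posteriors:
  π_1·f_1 = 0.10 × 0.2244 = 0.02244
  π_2·f_2 = 0.90 × 0.2139 = 0.19251
Sum: 0.02244 + 0.19251 = 0.21495
Responsibility of Condition 2: 0.19251 / 0.21495 ≈ 0.896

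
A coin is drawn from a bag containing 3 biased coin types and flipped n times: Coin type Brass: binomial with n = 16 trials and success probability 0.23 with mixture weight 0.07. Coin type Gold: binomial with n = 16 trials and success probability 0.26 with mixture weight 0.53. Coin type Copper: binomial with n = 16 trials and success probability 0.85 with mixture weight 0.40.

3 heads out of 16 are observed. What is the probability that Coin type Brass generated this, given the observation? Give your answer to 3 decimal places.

0.133

P(component k | x) = w_k·f_k(x) / marginal(x), where marginal(x) = Σ_j w_j·f_j(x).
Evaluate each component's likelihood at the observed value:
  L_Brass = C(16,3)·0.23^3·0.77^13 = 560·0.012167·0.0334487 = 0.227903
  L_Gold = C(16,3)·0.26^3·0.74^13 = 560·0.017576·0.0199532 = 0.19639
  L_Copper = C(16,3)·0.85^3·0.15^13 = 560·0.614125·1.9462e-11 = 6.69316e-09
Multiply by the mixture weights:
  w_Brass·L_Brass = 0.07 × 0.227903 = 0.0159532
  w_Gold·L_Gold = 0.53 × 0.19639 = 0.104087
  w_Copper·L_Copper = 0.40 × 6.69316e-09 = 2.67726e-09
Denominator: 0.0159532 + 0.104087 + 2.67726e-09 = 0.12004
So the posterior for Coin type Brass is 0.0159532 / 0.12004 ≈ 0.133.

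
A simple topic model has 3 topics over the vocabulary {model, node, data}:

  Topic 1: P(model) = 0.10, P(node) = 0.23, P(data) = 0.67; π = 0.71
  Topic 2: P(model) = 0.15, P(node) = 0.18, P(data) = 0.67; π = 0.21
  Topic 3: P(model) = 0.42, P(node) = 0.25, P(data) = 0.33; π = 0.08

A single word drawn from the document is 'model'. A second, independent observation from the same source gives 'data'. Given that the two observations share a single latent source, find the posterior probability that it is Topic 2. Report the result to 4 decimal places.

0.2646

P(component k | x) = P(Z=k)·f_k(x) / marginal(x), where marginal(x) = Σ_j P(Z=j)·f_j(x).
Since both observations come from the same component, the likelihood for component k is f_k(x₁)·f_k(x₂).
  f_1 = [0.1] × [0.67] = 0.067
  f_2 = [0.15] × [0.67] = 0.1005
  f_3 = [0.42] × [0.33] = 0.1386
Prior × likelihood for each component:
  P(Z=1)·f_1 = 0.71 × 0.067 = 0.04757
  P(Z=2)·f_2 = 0.21 × 0.1005 = 0.021105
  P(Z=3)·f_3 = 0.08 × 0.1386 = 0.011088
Denominator: 0.04757 + 0.021105 + 0.011088 = 0.079763
P(Topic 2 | x₁,x₂) ≈ 0.2646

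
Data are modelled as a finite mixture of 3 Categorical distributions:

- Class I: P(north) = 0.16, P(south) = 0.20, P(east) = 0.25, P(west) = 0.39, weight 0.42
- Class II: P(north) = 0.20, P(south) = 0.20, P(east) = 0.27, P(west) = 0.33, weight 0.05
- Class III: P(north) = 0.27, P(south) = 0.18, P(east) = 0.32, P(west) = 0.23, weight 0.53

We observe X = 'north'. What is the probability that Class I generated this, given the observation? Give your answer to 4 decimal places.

By Bayes' theorem, P(k | x) = P(Z=k) f_k(x) / Σ_j P(Z=j) f_j(x).
Categorical probabilities:
  f_I = 0.16
  f_II = 0.2
  f_III = 0.27
Unnormalised posteriors:
  P(Z=I)·f_I = 0.42 × 0.16 = 0.0672
  P(Z=II)·f_II = 0.05 × 0.2 = 0.01
  P(Z=III)·f_III = 0.53 × 0.27 = 0.1431
Evidence: 0.0672 + 0.01 + 0.1431 = 0.2203
So the posterior for Class I is 0.0672 / 0.2203 ≈ 0.3050.

0.3050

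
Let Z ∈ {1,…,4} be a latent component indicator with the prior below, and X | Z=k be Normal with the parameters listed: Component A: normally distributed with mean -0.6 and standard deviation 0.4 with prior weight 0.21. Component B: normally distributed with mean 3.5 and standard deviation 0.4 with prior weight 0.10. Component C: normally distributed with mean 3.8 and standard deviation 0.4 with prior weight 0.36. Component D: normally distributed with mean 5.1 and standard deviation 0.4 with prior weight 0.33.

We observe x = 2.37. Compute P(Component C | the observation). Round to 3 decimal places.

Apply Bayes' rule: the posterior for each component is proportional to its prior times its likelihood at x.
Evaluate each component's likelihood at the observed value:
  f_A = 1.06509e-12
  f_B = 0.018445
  f_C = 0.0016733
  f_D = 7.65589e-11
Unnormalised posteriors:
  π_A·f_A = 0.21 × 1.06509e-12 = 2.23669e-13
  π_B·f_B = 0.10 × 0.018445 = 0.0018445
  π_C·f_C = 0.36 × 0.0016733 = 0.000602386
  π_D·f_D = 0.33 × 7.65589e-11 = 2.52644e-11
Marginal: 2.23669e-13 + 0.0018445 + 0.000602386 + 2.52644e-11 = 0.00244689
P(Component C | the observation) ≈ 0.246

0.246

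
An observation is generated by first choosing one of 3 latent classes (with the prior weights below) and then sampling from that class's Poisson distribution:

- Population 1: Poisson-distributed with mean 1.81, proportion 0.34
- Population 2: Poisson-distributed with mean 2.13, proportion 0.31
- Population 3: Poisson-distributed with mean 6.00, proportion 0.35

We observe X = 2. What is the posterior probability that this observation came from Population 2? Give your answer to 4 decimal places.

0.4391

Posterior ∝ prior × likelihood, so P(k | x) ∝ π_k f_k(x); normalise over all components.
Component likelihoods at x = 2:
  L_1 = e^(−1.81)·1.81^2/2! = 0.268074
  L_2 = e^(−2.13)·2.13^2/2! = 0.269576
  L_3 = e^(−6.00)·6.00^2/2! = 0.0446175
Weight by the priors:
  π_1·L_1 = 0.34 × 0.268074 = 0.091145
  π_2·L_2 = 0.31 × 0.269576 = 0.0835687
  π_3·L_3 = 0.35 × 0.0446175 = 0.0156161
Sum: 0.091145 + 0.0835687 + 0.0156161 = 0.19033
So the posterior for Population 2 is 0.0835687 / 0.19033 ≈ 0.4391.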